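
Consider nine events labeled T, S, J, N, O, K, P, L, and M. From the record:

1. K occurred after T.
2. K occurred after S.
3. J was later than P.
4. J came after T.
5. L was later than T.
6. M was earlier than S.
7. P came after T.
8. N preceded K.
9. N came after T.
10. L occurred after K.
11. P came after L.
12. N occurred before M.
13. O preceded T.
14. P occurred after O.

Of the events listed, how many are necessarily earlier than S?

4

Directly stated before S: M.
N reaches S via N → M → S.
O reaches S via O → T → N → M → S.
T reaches S via T → N → M → S.
No chain forces K (or any of the others) ahead of S.
That's M, N, O, and T — 4 in all.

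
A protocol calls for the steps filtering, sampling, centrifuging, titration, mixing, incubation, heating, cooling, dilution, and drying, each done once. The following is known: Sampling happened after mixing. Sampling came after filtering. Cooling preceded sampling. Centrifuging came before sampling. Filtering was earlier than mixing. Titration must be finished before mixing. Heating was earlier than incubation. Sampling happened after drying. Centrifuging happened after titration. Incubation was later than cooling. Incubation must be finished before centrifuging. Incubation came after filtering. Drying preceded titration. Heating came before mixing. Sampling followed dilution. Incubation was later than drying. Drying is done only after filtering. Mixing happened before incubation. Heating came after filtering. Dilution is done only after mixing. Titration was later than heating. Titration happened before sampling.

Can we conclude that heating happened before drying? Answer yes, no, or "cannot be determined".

cannot be determined

No chain of stated constraints runs from heating to drying, and none runs from drying to heating either.
So the relative order of heating and drying is not fixed by the given facts.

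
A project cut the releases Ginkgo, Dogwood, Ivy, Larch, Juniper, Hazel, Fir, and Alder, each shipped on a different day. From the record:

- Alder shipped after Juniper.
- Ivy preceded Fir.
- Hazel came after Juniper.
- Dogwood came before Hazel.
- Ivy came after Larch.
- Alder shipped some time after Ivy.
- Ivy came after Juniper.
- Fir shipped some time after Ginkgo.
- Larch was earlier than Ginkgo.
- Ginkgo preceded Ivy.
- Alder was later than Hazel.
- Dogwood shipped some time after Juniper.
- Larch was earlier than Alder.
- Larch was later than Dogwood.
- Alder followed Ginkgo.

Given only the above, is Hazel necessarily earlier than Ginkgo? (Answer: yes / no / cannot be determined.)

No chain of stated constraints runs from Hazel to Ginkgo, and none runs from Ginkgo to Hazel either.
So the relative order of Hazel and Ginkgo is not fixed by the given facts.

cannot be determined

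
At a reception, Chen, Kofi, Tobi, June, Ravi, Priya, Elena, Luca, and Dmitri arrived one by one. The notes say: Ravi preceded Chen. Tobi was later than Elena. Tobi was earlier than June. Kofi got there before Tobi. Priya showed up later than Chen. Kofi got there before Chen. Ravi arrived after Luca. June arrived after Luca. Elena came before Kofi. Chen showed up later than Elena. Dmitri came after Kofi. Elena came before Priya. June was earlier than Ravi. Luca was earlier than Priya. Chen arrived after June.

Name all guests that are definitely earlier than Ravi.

Directly stated before Ravi: June and Luca.
Elena reaches Ravi via Elena → Tobi → June → Ravi.
Kofi reaches Ravi via Kofi → Tobi → June → Ravi.
Tobi reaches Ravi via Tobi → June → Ravi.
No chain forces Priya (or any of the others) ahead of Ravi.

Elena, June, Kofi, Luca, Tobi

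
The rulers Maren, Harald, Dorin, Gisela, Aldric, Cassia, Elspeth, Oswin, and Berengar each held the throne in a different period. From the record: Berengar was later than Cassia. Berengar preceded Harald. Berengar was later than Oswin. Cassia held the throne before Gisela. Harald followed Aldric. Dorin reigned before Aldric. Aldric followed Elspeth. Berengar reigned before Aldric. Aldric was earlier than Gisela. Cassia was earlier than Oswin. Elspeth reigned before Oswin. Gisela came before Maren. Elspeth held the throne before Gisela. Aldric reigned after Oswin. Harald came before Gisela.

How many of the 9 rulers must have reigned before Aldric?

5

Directly stated before Aldric: Berengar, Dorin, Elspeth, and Oswin.
Cassia reaches Aldric via Cassia → Oswin → Aldric.
That's Berengar, Cassia, Dorin, Elspeth, and Oswin — 5 in all.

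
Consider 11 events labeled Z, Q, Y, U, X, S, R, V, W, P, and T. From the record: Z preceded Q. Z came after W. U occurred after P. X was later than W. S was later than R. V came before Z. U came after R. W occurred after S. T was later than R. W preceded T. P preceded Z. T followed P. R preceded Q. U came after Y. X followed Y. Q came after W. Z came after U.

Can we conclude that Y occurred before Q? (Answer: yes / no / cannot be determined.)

yes

Chain the constraints: Y → U → Z → Q. Each link is directly stated, so Y comes before Q.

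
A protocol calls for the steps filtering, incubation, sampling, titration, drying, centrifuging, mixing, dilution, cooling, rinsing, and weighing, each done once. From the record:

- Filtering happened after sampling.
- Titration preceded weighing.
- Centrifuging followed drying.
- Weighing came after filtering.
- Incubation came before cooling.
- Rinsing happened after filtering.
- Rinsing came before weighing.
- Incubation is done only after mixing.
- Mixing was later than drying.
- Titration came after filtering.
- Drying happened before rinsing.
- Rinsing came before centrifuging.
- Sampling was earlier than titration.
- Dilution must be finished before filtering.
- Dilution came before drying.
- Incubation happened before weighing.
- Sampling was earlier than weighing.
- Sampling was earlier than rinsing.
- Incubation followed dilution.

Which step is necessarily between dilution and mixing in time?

Tracing the constraints gives dilution → drying → mixing, so drying sits after dilution and before mixing.
No other step is forced both after dilution and before mixing.

drying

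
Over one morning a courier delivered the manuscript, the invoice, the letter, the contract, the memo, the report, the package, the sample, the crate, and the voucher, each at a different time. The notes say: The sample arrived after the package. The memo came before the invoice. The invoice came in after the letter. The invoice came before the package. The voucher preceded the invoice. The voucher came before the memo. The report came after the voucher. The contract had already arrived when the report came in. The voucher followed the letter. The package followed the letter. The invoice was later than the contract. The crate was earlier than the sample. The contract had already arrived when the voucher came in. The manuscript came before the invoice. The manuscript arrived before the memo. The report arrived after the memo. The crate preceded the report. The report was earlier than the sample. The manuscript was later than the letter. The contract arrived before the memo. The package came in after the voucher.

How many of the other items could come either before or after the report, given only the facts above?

2

Forced before the report: the contract, the crate, the letter, the manuscript, the memo, and the voucher; forced after the report: the sample.
That leaves the invoice and the package with no forced order relative to the report — 2.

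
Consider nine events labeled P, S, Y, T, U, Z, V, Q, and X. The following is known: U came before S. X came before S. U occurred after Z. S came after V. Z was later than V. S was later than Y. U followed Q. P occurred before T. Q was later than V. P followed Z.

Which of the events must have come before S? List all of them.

Q, U, V, X, Y, Z

Directly stated before S: U, V, X, and Y.
Q reaches S via Q → U → S.
Z reaches S via Z → U → S.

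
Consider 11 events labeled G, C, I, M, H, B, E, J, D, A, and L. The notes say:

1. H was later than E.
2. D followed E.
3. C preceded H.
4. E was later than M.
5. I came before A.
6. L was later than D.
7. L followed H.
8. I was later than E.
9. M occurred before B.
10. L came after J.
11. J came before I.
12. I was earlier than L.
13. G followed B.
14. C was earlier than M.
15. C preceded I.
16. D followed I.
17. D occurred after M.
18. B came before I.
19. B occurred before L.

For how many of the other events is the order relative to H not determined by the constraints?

6

Forced before H: C, E, and M; forced after H: L.
That leaves A, B, D, G, I, and J with no forced order relative to H — 6.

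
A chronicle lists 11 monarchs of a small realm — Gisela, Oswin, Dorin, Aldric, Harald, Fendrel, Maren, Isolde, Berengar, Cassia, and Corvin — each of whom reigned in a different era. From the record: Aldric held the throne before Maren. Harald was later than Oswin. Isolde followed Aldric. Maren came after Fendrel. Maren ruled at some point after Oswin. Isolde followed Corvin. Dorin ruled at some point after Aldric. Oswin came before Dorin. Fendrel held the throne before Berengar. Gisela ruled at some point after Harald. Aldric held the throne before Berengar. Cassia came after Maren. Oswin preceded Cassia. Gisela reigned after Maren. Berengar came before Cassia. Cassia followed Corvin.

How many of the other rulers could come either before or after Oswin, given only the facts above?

5

Forced after Oswin: Cassia, Dorin, Gisela, Harald, and Maren.
That leaves Aldric, Berengar, Corvin, Fendrel, and Isolde with no forced order relative to Oswin — 5.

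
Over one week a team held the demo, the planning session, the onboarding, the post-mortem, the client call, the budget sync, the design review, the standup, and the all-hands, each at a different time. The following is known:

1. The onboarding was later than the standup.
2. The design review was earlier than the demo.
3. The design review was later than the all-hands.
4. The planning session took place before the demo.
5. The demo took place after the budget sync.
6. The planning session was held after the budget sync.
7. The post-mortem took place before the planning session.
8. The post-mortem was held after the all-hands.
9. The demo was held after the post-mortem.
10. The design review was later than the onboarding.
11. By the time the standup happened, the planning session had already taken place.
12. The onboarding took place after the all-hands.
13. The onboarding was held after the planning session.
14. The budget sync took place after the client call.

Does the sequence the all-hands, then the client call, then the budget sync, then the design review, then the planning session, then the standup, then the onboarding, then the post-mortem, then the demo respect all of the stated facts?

no

The constraints require the onboarding before the design review, but in the proposed sequence the design review appears ahead of the onboarding. That one violation is enough.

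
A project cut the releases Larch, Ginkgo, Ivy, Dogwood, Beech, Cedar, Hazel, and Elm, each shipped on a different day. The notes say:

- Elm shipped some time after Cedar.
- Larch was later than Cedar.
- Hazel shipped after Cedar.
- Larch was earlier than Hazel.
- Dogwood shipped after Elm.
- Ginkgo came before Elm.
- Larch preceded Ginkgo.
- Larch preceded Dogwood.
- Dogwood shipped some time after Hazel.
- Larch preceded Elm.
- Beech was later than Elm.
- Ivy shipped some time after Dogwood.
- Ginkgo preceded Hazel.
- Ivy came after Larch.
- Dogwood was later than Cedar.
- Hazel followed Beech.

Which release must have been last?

Every other release has a chain of constraints placing it before Ivy, so Ivy is last.

Ivy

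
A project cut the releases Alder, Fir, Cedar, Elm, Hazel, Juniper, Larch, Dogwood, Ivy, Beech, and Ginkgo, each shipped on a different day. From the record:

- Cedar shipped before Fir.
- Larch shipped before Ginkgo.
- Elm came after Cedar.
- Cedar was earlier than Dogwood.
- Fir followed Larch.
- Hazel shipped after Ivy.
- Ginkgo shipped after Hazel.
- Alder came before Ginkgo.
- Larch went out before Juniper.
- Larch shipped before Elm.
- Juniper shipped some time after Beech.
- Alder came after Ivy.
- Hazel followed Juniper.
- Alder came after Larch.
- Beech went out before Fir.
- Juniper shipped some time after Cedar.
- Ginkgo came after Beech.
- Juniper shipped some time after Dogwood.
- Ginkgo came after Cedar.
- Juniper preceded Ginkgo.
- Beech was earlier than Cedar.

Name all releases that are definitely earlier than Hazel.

Beech, Cedar, Dogwood, Ivy, Juniper, Larch

Directly stated before Hazel: Ivy and Juniper.
Beech reaches Hazel via Beech → Juniper → Hazel.
Cedar reaches Hazel via Cedar → Juniper → Hazel.
Dogwood reaches Hazel via Dogwood → Juniper → Hazel.
Likewise Larch reaches Hazel by chaining the stated constraints.
No chain forces Ginkgo (or any of the others) ahead of Hazel.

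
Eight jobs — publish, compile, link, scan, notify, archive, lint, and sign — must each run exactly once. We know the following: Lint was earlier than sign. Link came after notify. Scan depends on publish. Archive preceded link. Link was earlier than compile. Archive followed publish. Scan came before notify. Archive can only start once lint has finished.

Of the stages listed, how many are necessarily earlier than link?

5

Directly stated before link: archive and notify.
Lint reaches link via lint → archive → link.
Publish reaches link via publish → archive → link.
Scan reaches link via scan → notify → link.
No chain forces sign (or any of the others) ahead of link.
That's archive, lint, notify, publish, and scan — 5 in all.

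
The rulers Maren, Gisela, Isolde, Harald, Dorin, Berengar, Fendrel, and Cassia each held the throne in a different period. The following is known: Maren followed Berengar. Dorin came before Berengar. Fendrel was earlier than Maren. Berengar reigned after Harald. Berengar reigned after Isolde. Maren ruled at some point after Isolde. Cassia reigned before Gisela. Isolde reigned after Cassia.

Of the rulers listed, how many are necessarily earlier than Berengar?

Directly stated before Berengar: Dorin, Harald, and Isolde.
Cassia reaches Berengar via Cassia → Isolde → Berengar.
That's Cassia, Dorin, Harald, and Isolde — 4 in all.

4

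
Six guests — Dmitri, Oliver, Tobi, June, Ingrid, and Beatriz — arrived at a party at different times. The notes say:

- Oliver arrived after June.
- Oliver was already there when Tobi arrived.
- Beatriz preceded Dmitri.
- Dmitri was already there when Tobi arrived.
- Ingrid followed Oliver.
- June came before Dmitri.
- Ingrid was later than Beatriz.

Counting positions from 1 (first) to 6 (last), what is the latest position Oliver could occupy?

4

Oliver must come before Ingrid and Tobi — 2 guests forced after them.
Everything else can be placed before Oliver in some valid order, so Oliver can sit as late as position 6 − 2 = 4.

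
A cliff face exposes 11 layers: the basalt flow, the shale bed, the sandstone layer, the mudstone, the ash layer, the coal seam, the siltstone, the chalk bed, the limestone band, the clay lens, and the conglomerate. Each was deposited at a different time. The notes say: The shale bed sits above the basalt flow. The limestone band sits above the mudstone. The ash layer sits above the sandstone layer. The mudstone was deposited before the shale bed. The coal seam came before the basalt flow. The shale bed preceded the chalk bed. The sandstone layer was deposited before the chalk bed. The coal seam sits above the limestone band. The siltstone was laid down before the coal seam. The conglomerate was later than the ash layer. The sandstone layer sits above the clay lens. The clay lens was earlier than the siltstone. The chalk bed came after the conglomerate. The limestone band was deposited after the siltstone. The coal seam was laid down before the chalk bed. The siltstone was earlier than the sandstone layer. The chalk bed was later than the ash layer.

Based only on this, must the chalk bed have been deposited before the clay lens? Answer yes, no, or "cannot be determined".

Tracing the constraints gives the clay lens → the sandstone layer → the chalk bed, so the clay lens must come before the chalk bed.
That means the chalk bed cannot be before the clay lens.

no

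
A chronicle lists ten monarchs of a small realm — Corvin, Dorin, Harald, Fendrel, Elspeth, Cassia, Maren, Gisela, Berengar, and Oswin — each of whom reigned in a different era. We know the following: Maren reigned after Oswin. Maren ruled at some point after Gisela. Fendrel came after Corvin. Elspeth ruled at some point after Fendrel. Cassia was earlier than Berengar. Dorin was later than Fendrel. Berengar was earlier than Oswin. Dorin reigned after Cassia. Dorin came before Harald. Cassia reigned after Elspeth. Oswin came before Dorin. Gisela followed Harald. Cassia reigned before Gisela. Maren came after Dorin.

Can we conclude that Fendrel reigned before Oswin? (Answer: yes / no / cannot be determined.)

Chain the constraints: Fendrel → Elspeth → Cassia → Berengar → Oswin. Each link is directly stated, so Fendrel comes before Oswin.

yes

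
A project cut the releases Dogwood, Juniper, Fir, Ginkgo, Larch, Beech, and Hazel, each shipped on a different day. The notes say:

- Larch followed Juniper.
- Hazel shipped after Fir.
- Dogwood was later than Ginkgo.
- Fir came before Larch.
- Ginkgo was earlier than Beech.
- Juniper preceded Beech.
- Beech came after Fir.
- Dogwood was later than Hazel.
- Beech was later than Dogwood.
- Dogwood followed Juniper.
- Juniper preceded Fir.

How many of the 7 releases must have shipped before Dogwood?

4

Directly stated before Dogwood: Ginkgo, Hazel, and Juniper.
Fir reaches Dogwood via Fir → Hazel → Dogwood.
No chain forces Larch (or any of the others) ahead of Dogwood.
That's Fir, Ginkgo, Hazel, and Juniper — 4 in all.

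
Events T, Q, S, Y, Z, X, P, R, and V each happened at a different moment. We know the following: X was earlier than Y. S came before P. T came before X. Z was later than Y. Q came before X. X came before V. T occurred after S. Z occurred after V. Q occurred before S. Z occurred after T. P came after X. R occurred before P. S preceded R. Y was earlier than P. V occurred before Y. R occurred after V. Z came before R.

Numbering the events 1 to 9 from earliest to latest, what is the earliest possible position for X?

4

Q, S, and T must all come before X — 3 forced predecessors.
Nothing else is forced ahead of X, so its earliest slot is position 3 + 1 = 4.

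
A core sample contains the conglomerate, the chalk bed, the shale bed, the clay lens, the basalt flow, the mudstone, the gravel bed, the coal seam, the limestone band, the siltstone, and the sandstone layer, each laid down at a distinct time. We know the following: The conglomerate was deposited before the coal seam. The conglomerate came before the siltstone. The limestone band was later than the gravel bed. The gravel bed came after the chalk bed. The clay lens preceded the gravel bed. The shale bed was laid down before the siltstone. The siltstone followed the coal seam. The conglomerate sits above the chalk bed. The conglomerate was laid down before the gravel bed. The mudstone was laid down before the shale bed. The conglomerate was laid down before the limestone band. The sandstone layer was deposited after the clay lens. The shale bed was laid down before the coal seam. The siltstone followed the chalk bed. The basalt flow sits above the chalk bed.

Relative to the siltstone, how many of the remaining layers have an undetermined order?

5

Forced before the siltstone: the chalk bed, the coal seam, the conglomerate, the mudstone, and the shale bed.
That leaves the basalt flow, the clay lens, the gravel bed, the limestone band, and the sandstone layer with no forced order relative to the siltstone — 5.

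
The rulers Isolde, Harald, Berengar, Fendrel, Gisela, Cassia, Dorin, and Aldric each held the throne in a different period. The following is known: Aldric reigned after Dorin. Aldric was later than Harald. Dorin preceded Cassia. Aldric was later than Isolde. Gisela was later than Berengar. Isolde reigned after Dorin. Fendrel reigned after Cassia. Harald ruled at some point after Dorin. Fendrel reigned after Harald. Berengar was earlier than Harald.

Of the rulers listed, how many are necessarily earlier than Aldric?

Directly stated before Aldric: Dorin, Harald, and Isolde.
Berengar reaches Aldric via Berengar → Harald → Aldric.
No chain forces Fendrel (or any of the others) ahead of Aldric.
That's Berengar, Dorin, Harald, and Isolde — 4 in all.

4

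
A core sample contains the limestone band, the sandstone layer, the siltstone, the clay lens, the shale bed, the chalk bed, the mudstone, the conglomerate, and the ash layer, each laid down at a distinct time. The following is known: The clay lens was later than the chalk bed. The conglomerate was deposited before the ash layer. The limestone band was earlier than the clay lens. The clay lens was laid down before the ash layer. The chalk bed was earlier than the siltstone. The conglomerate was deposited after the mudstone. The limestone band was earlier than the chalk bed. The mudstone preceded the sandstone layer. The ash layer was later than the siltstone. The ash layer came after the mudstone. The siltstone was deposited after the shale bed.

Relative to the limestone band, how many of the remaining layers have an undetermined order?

4

Forced after the limestone band: the ash layer, the chalk bed, the clay lens, and the siltstone.
That leaves the conglomerate, the mudstone, the sandstone layer, and the shale bed with no forced order relative to the limestone band — 4.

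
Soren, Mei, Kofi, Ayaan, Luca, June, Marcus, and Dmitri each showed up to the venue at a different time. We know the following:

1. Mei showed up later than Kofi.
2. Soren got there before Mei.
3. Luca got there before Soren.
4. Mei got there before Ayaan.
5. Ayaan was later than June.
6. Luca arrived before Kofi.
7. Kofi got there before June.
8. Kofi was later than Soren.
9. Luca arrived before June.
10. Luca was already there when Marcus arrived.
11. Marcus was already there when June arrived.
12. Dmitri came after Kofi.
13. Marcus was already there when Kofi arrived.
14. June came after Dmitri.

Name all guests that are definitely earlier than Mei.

Kofi, Luca, Marcus, Soren

Directly stated before Mei: Kofi and Soren.
Luca reaches Mei via Luca → Kofi → Mei.
Marcus reaches Mei via Marcus → Kofi → Mei.
No chain forces June (or any of the others) ahead of Mei.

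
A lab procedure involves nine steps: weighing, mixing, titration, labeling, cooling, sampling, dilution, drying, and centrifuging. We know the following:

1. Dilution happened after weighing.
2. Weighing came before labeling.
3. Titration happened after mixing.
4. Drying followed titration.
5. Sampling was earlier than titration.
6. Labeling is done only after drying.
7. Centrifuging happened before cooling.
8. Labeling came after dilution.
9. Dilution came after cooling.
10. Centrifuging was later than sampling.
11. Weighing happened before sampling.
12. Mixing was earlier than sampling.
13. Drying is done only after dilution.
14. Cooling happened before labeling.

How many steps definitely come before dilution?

5

Directly stated before dilution: cooling and weighing.
Centrifuging reaches dilution via centrifuging → cooling → dilution.
Mixing reaches dilution via mixing → sampling → centrifuging → cooling → dilution.
Sampling reaches dilution via sampling → centrifuging → cooling → dilution.
That's centrifuging, cooling, mixing, sampling, and weighing — 5 in all.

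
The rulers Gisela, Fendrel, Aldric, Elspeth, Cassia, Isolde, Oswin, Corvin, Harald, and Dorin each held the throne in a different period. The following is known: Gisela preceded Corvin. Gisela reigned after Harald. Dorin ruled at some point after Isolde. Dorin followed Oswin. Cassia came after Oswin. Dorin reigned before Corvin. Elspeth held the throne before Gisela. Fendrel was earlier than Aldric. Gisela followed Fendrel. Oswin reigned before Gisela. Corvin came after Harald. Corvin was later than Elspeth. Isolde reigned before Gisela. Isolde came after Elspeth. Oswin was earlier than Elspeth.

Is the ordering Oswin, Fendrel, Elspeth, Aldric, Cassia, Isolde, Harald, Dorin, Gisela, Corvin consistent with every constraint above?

Check each stated constraint against the proposed order — e.g. Oswin is ahead of Dorin; Oswin is ahead of Gisela. Every pair is in the required order; nothing is violated.

yes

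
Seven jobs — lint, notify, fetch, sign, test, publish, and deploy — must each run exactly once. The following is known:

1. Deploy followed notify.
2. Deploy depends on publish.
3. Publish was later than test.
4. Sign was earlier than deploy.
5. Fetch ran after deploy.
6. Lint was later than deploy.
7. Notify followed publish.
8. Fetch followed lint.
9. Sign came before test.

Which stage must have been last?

fetch

Every other stage has a chain of constraints placing it before fetch, so fetch is last.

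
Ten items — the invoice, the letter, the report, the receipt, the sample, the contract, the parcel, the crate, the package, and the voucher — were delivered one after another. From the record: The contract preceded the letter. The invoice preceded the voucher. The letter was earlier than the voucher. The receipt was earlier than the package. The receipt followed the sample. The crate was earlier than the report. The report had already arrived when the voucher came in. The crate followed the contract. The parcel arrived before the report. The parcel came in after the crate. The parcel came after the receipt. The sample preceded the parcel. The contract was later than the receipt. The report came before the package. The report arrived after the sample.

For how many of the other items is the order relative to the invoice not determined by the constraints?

8

Forced after the invoice: the voucher.
That leaves the contract, the crate, the letter, the package, the parcel, the receipt, the report, and the sample with no forced order relative to the invoice — 8.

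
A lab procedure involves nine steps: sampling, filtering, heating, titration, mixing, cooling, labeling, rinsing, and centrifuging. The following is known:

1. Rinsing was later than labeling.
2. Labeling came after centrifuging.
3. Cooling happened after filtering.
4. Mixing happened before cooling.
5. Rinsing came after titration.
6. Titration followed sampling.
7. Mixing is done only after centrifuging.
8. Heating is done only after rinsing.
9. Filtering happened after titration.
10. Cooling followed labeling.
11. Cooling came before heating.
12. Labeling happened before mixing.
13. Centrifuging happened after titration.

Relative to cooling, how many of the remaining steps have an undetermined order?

Forced before cooling: centrifuging, filtering, labeling, mixing, sampling, and titration; forced after cooling: heating.
That leaves rinsing with no forced order relative to cooling — 1.

1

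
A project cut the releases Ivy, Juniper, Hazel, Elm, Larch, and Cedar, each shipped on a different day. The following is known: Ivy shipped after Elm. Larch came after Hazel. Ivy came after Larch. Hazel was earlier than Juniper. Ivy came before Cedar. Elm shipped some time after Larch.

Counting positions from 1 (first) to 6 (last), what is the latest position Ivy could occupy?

5

Ivy must come before Cedar — 1 release forced after it.
Everything else can be placed before Ivy in some valid order, so Ivy can sit as late as position 6 − 1 = 5.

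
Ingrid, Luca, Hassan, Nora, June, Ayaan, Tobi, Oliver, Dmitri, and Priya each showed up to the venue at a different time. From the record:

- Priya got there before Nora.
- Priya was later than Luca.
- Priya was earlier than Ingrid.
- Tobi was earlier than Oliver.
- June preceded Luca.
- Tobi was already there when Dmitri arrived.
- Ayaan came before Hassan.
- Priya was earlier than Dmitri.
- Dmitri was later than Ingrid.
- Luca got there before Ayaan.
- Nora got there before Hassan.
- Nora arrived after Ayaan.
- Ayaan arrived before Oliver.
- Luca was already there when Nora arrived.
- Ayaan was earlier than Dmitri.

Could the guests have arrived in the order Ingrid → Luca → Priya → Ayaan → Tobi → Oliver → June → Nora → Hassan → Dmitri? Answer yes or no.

The constraints require June before Luca, but in the proposed sequence Luca appears ahead of June. That one violation is enough.

no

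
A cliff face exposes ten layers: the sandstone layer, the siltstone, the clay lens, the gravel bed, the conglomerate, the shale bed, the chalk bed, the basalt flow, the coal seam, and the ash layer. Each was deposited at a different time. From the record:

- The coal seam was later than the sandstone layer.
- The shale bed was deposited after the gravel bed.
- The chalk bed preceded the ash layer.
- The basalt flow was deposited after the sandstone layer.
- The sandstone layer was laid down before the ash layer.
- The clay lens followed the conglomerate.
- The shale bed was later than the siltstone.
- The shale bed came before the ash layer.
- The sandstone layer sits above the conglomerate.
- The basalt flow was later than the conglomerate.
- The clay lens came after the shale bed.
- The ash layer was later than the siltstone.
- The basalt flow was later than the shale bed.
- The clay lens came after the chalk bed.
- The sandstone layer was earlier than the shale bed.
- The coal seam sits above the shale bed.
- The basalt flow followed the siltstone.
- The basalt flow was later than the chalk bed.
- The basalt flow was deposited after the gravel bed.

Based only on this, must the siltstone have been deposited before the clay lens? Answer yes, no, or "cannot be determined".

Chain the constraints: the siltstone → the shale bed → the clay lens. Each link is directly stated, so the siltstone comes before the clay lens.

yes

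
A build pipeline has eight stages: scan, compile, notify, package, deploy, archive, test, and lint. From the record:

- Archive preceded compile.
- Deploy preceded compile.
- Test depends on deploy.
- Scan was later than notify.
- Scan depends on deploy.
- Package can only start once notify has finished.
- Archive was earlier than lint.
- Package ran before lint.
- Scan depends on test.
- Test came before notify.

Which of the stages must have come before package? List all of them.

deploy, notify, test

Directly stated before package: notify.
Deploy reaches package via deploy → test → notify → package.
Test reaches package via test → notify → package.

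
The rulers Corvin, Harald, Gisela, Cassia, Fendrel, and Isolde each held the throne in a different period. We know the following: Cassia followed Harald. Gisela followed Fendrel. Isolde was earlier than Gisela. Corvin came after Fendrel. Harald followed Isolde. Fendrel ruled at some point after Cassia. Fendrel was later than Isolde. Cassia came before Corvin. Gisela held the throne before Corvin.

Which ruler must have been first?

Isolde

Isolde has a chain of constraints placing them before every other ruler, so Isolde must be first.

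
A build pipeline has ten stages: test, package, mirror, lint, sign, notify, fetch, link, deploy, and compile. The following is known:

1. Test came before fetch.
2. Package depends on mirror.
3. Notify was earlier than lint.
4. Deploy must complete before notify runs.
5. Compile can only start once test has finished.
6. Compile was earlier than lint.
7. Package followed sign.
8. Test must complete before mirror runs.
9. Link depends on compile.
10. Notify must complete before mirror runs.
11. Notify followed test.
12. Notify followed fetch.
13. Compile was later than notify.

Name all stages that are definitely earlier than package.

Directly stated before package: mirror and sign.
Deploy reaches package via deploy → notify → mirror → package.
Fetch reaches package via fetch → notify → mirror → package.
Notify reaches package via notify → mirror → package.
Likewise test reaches package by chaining the stated constraints.

deploy, fetch, mirror, notify, sign, test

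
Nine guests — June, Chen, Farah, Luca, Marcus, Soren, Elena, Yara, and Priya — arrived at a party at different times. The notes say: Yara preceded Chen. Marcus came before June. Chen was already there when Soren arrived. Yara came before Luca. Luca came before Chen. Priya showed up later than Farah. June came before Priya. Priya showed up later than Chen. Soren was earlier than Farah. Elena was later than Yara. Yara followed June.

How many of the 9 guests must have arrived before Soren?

5

Directly stated before Soren: Chen.
June reaches Soren via June → Yara → Chen → Soren.
Luca reaches Soren via Luca → Chen → Soren.
Marcus reaches Soren via Marcus → June → Yara → Chen → Soren.
Likewise Yara reaches Soren by chaining the stated constraints.
No chain forces Farah (or any of the others) ahead of Soren.
That's Chen, June, Luca, Marcus, and Yara — 5 in all.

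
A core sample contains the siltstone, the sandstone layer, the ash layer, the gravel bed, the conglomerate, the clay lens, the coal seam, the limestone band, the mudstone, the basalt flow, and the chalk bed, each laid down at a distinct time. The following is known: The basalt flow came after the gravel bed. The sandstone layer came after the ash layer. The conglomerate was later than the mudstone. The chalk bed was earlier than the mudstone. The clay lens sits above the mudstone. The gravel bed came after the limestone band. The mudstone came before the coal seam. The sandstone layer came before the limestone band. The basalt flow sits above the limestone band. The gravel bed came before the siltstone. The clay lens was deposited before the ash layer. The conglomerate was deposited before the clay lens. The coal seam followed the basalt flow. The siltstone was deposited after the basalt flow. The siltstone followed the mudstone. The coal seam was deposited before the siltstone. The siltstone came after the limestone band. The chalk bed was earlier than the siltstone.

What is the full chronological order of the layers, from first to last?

the chalk bed, the mudstone, the conglomerate, the clay lens, the ash layer, the sandstone layer, the limestone band, the gravel bed, the basalt flow, the coal seam, the siltstone

The constraints fix every adjacent pair, so only one ordering works:
the chalk bed → the mudstone → the conglomerate → the clay lens → the ash layer → the sandstone layer → the limestone band → the gravel bed → the basalt flow → the coal seam → the siltstone.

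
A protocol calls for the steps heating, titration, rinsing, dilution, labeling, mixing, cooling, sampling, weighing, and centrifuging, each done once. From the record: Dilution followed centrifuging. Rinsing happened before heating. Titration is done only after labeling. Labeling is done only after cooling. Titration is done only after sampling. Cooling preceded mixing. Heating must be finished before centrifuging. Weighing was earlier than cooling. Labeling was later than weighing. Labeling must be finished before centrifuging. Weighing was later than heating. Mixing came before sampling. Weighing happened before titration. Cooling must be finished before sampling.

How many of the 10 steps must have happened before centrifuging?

5

Directly stated before centrifuging: heating and labeling.
Cooling reaches centrifuging via cooling → labeling → centrifuging.
Rinsing reaches centrifuging via rinsing → heating → centrifuging.
Weighing reaches centrifuging via weighing → labeling → centrifuging.
No chain forces mixing (or any of the others) ahead of centrifuging.
That's cooling, heating, labeling, rinsing, and weighing — 5 in all.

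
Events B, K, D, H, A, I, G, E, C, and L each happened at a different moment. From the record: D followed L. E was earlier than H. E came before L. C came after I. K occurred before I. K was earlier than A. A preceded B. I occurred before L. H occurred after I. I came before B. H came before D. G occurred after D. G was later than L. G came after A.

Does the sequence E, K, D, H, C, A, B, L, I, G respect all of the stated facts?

The constraints require I before B, but in the proposed sequence B appears ahead of I. That one violation is enough.

no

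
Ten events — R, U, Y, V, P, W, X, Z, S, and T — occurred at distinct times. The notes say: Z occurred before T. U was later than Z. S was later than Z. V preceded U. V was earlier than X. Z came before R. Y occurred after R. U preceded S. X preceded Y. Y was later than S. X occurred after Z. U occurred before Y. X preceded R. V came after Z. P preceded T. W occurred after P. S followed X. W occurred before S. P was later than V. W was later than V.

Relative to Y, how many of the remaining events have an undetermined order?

1

Forced before Y: P, R, S, U, V, W, X, and Z.
That leaves T with no forced order relative to Y — 1.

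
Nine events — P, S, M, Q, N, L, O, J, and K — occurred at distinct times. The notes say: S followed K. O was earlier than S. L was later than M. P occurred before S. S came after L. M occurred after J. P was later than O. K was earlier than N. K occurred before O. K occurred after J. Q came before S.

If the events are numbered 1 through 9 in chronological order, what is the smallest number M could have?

2

J must come before M — 1 forced predecessor.
Nothing else is forced ahead of M, so its earliest slot is position 1 + 1 = 2.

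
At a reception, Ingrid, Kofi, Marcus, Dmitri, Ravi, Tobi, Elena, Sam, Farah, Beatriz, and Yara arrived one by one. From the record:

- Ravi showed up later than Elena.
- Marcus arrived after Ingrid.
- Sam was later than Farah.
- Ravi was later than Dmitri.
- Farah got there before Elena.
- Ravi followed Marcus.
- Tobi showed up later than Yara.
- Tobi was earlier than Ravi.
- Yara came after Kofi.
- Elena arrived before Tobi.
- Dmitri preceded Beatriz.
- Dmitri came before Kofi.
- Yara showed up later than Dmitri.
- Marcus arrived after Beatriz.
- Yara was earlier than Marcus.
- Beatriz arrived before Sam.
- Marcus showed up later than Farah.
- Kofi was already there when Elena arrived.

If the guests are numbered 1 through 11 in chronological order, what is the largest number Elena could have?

Elena must come before Ravi and Tobi — 2 guests forced after them.
Everything else can be placed before Elena in some valid order, so Elena can sit as late as position 11 − 2 = 9.

9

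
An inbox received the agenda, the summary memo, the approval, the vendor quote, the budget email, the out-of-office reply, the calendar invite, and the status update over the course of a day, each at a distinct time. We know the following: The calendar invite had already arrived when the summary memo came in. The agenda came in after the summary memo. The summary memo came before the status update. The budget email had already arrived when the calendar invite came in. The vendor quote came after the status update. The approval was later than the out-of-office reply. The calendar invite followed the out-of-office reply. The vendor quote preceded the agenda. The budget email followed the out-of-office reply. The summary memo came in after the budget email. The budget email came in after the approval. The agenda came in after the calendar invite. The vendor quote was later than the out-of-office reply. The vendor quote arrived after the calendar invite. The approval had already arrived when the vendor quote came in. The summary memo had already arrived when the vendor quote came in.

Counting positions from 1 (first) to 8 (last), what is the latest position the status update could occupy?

6

The status update must come before the agenda and the vendor quote — 2 messages forced after it.
Everything else can be placed before the status update in some valid order, so the status update can sit as late as position 8 − 2 = 6.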